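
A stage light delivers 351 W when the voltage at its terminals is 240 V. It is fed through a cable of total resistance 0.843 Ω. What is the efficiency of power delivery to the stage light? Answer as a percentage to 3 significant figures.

I = P / V = 351 / 240 = 1.462 A through the cable.
P_line = I² R_line = (1.462)² × 0.843 = 1.803 W
P_source = P_load + P_line = 351.0 + 1.803 = 352.8 W
η = P_load / P_source = 351.0 / 352.8 = 0.9949

99.5 %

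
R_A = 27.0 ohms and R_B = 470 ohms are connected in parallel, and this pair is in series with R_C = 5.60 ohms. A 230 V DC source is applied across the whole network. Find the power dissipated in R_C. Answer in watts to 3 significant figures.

Collapse the R_A‖R_B pair into one equivalent R_p; then R_p and R_C form a series string.
R_p = (27.0×470)/(27.0+470) = 25.53 Ω
R_total = R_p + 5.60 = 25.53 + 5.60 = 31.13 Ω
I = V / R_total = 230 / 31.13 = 7.388 A
All the supply current flows through R_C; use P = I²R_C.
P_R_C = (7.388)² × 5.60 = 305.6 W

306 W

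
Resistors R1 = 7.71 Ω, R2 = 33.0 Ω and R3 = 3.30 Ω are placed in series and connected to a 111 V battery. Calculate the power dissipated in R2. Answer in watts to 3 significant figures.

Series elements share the same current, so find I first, then use P = I²R.
R_total = 7.71 + 33.0 + 3.30 = 44.01 Ω
I = V / R_total = 111 / 44.01 = 2.522 A
P_R2 = I² × R2 = (2.522)² × 33.0 = 209.9 W

210 W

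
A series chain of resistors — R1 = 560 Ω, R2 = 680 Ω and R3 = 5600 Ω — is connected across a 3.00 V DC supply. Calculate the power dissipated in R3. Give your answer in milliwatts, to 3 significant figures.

1.08 mW

The current is common to all series resistors; compute it, then apply P = I²R for the target.
R_total = 560 + 680 + 5600 = 6840 Ω
I = V / R_total = 3.00 / 6840 = 0.0004386 A
P_R3 = I² × R3 = (0.0004386)² × 5600 = 0.001077 W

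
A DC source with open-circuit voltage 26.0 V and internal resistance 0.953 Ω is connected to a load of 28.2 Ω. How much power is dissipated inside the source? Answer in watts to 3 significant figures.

The internal resistance carries the same current as the load; P_int = I²r.
I = ε / (r + R) = 26.0 / (0.953 + 28.2) = 0.8918 A
P_int = I² r = (0.8918)² × 0.953 = 0.7580 W

0.758 W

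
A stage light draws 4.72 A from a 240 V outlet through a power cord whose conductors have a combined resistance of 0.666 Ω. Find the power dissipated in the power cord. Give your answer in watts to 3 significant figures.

14.8 W

The power cord is a series resistance carrying the load current; its dissipation is I²R_line.
The power cord carries the full 4.72 A.
P_line = I² R_line = (4.720)² × 0.666 = 14.84 W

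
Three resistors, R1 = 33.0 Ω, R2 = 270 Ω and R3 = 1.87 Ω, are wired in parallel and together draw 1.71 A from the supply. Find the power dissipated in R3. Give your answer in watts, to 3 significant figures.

4.83 W

We need the common branch voltage; get it from I_total × R_eq, then P = V²/R for the branch.
1/R_eq = 1/33.0 + 1/270 + 1/1.87 ⇒ R_eq = 1.758 Ω
V = I_total × R_eq = 1.710 × 1.758 = 3.007 V
P_R3 = V² / R3 = (3.007)² / 1.87 = 4.834 W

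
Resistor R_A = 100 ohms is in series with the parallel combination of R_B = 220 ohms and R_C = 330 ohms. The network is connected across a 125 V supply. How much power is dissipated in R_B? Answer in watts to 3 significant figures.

23.0 W

Replace R_B and R_C with their parallel equivalent so the circuit becomes R_A in series with R_p.
R_p = (220×330)/(220+330) = 132.0 Ω
R_total = 100 + 132.0 = 232.0 Ω
I = V / R_total = 125 / 232.0 = 0.5388 A
Voltage across the parallel pair: V_p = I × R_p = 0.5388 × 132.0 = 71.12 V
With V_p across R_B, its power is V_p²/R_B.
P_R_B = (71.12)² / 220 = 22.99 W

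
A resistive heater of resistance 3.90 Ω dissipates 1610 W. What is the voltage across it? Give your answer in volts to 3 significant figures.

79.2 V

The two known quantities fix the third via V = √(P R).
V = √(1610 × 3.90) = 79.24 V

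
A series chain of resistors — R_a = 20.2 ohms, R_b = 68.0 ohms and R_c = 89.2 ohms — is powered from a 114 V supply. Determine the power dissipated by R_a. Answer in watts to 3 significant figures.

8.34 W

The current is common to all series resistors; compute it, then apply P = I²R for the target.
R_total = 20.2 + 68.0 + 89.2 = 177.4 Ω
I = V / R_total = 114 / 177.4 = 0.6426 A
P_R_a = I² × R_a = (0.6426)² × 20.2 = 8.342 W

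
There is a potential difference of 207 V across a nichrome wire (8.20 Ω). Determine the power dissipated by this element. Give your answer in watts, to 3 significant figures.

With V across and R both known, P = V²/R gives the dissipation directly.
P = (207 V)² / 8.20 Ω = 5225 W

5230 W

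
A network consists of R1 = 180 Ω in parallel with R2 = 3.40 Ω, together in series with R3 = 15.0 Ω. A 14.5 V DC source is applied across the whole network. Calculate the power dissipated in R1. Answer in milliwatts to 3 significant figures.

Combine R1 and R2 into their parallel equivalent first, reducing the network to two series resistors.
R_p = (180×3.40)/(180+3.40) = 3.337 Ω
R_total = R_p + 15.0 = 3.337 + 15.0 = 18.34 Ω
I = V / R_total = 14.5 / 18.34 = 0.7908 A
Voltage across the parallel pair: V_p = I × R_p = 0.7908 × 3.337 = 2.639 V
Use P = V²/R for R1 with V = V_p.
P_R1 = (2.639)² / 180 = 0.03868 W

38.7 mW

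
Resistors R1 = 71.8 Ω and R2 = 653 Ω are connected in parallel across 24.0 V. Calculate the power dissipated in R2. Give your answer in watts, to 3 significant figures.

0.882 W

The supply voltage appears across each parallel branch — just use P = V²/R2.
P_R2 = V² / R2 = (24.0)² / 653 Ω = 0.8821 W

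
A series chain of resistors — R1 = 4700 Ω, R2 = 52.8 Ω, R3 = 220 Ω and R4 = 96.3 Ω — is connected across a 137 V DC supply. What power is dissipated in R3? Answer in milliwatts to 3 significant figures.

Every series element carries the same I. Get I from the total resistance, then P = I² × R3.
R_total = 4700 + 52.8 + 220 + 96.3 = 5069 Ω
I = V / R_total = 137 / 5069 = 0.02703 A
P_R3 = I² × R3 = (0.02703)² × 220 = 0.1607 W

161 mW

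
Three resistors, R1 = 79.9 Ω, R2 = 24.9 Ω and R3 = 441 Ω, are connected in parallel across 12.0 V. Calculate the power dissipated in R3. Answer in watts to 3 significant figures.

Each parallel branch sees the full supply voltage, so P = V²/R applies directly to the target branch.
P_R3 = V² / R3 = (12.0)² / 441 Ω = 0.3265 W

0.327 W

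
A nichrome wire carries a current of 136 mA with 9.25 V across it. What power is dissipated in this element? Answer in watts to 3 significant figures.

1.26 W

Since both terminal voltage and current are stated, P = V I gives the power in one step.
P = 9.25 V × 0.1360 A = 1.258 W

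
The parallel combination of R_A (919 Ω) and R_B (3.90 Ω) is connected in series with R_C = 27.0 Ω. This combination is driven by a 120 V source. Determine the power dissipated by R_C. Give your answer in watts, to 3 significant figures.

408 W

Combine R_A and R_B into their parallel equivalent first, reducing the network to two series resistors.
R_p = (919×3.90)/(919+3.90) = 3.884 Ω
R_total = R_p + 27.0 = 3.884 + 27.0 = 30.88 Ω
I = V / R_total = 120 / 30.88 = 3.886 A
All the supply current flows through R_C; use P = I²R_C.
P_R_C = (3.886)² × 27.0 = 407.6 W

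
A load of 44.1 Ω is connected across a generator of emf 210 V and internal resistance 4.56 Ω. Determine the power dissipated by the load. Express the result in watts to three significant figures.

With r and R in series, I = ε/(r+R); the load dissipates I²R.
I = ε / (r + R) = 210 / (4.56 + 44.1) = 4.316 A
P_load = I² R = (4.316)² × 44.1 = 821.4 W

821 W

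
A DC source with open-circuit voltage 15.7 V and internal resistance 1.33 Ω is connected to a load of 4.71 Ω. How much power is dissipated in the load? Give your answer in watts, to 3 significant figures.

31.8 W

The internal resistance and the load are in series, so the same I flows through both; get I from ε/(r+R), then I²R for the load.
I = ε / (r + R) = 15.7 / (1.33 + 4.71) = 2.599 A
P_load = I² R = (2.599)² × 4.71 = 31.82 W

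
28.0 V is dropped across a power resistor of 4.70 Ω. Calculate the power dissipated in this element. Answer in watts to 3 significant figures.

V and R are stated; P = V²/R avoids computing the current.
P = (28.0 V)² / 4.70 Ω = 166.8 W

167 W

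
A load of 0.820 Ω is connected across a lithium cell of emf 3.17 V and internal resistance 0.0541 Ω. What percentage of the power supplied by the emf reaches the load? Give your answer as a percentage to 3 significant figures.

93.8 %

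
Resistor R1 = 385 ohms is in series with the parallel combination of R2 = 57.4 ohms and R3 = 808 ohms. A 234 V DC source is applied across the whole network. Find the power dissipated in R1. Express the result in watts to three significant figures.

110 W

Replace R2 and R3 with their parallel equivalent so the circuit becomes R1 in series with R_p.
R_p = (57.4×808)/(57.4+808) = 53.59 Ω
R_total = 385 + 53.59 = 438.6 Ω
I = V / R_total = 234 / 438.6 = 0.5335 A
All the current flows through R1; use P = I²R.
P_R1 = (0.5335)² × 385 = 109.6 W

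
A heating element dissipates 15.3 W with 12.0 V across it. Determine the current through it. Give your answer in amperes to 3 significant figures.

The two known quantities fix the third via I = P / V.
I = 15.3 / 12.0 = 1.275 A

1.28 A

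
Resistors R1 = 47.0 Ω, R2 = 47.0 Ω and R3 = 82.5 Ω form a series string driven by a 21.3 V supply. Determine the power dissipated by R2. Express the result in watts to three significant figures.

Every series element carries the same I. Get I from the total resistance, then P = I² × R2.
R_total = 47.0 + 47.0 + 82.5 = 176.5 Ω
I = V / R_total = 21.3 / 176.5 = 0.1207 A
P_R2 = I² × R2 = (0.1207)² × 47.0 = 0.6845 W

0.684 W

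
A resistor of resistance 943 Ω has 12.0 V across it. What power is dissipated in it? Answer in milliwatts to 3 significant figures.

With V across and R both known, P = V²/R gives the dissipation directly.
P = (12.0 V)² / 943 Ω = 0.1527 W

153 mW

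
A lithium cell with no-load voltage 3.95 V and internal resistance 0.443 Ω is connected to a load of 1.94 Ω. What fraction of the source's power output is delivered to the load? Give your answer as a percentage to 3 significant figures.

η = P_load/(P_load+P_int) = I²R/(I²R+I²r) = R/(R+r) — the I² cancels for series elements.
η = R / (R + r) = 1.94 / (1.94 + 0.443) = 0.8141

81.4 %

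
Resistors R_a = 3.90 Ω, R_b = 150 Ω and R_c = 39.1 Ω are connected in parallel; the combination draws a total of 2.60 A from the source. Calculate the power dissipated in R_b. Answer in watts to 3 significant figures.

0.541 W

The branches share the same voltage, but only the total current is given — find V from the equivalent resistance first.
1/R_eq = 1/3.90 + 1/150 + 1/39.1 ⇒ R_eq = 3.464 Ω
V = I_total × R_eq = 2.600 × 3.464 = 9.007 V
P_R_b = V² / R_b = (9.007)² / 150 = 0.5409 W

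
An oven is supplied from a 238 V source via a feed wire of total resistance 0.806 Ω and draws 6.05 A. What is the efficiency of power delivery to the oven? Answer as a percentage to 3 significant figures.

98.0 %

The feed wire carries the full 6.05 A.
P_line = I² R_line = (6.050)² × 0.806 = 29.50 W
P_source = V I = 238 × 6.050 = 1440 W; P_load = 1410 W
η = P_load / P_source = 1410 / 1440 = 0.9795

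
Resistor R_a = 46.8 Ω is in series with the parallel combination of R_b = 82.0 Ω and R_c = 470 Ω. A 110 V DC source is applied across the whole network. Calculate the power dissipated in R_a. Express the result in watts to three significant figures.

Replace R_b and R_c with their parallel equivalent so the circuit becomes R_a in series with R_p.
R_p = (82.0×470)/(82.0+470) = 69.82 Ω
R_total = 46.8 + 69.82 = 116.6 Ω
I = V / R_total = 110 / 116.6 = 0.9432 A
R_a is in the main series path, so its power is I²R_a.
P_R_a = (0.9432)² × 46.8 = 41.64 W

41.6 W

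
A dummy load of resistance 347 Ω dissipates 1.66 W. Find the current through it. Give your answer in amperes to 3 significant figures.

0.0692 A

Inverting the appropriate power form: I = √(P / R).
I = √(1.66 / 347) = 0.06917 A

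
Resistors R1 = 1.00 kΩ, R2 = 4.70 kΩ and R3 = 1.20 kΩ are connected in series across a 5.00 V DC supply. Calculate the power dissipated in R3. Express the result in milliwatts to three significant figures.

0.630 mW

In a series string the same current flows through every resistor — find that current, then P = I²R for the one we want.
R_total = (1.00 + 4.70 + 1.20) kΩ = 6900 Ω
I = V / R_total = 5.00 / 6900 = 0.0007246 A
P_R3 = I² × R3 = (0.0007246)² × 1200 = 0.0006301 W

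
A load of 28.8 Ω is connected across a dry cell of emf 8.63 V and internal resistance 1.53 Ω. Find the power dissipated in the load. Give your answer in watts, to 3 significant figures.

With r and R in series, I = ε/(r+R); the load dissipates I²R.
I = ε / (r + R) = 8.63 / (1.53 + 28.8) = 0.2845 A
P_load = I² R = (0.2845)² × 28.8 = 2.332 W

2.33 W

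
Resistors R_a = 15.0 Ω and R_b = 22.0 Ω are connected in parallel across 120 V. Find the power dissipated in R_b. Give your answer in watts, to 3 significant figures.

655 W

R_b sits directly across the source, so P = V²/R with V = 120 V.
P_R_b = V² / R_b = (120)² / 22.0 Ω = 654.5 W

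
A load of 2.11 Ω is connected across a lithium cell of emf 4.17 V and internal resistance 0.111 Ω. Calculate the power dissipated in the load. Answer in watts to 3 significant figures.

Find the circuit current first, then P = I²R for the load (series elements share I).
I = ε / (r + R) = 4.17 / (0.111 + 2.11) = 1.878 A
P_load = I² R = (1.878)² × 2.11 = 7.438 W

7.44 W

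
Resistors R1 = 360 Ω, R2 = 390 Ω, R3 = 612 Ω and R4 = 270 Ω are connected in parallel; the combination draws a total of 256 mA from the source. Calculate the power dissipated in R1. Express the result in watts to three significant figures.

Parallel branches share V, not I — compute V via R_eq, then use V²/R for the target branch.
1/R_eq = 1/360 + 1/390 + 1/612 + 1/270 ⇒ R_eq = 93.64 Ω
V = I_total × R_eq = 0.2560 × 93.64 = 23.97 V
P_R1 = V² / R1 = (23.97)² / 360 = 1.596 W

1.60 W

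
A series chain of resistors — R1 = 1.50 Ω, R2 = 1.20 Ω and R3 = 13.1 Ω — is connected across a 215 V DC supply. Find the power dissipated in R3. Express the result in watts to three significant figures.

2430 W

Since the resistors are in series they all carry the loop current I = V/R_total; the power in any one is I²R.
R_total = 1.50 + 1.20 + 13.1 = 15.80 Ω
I = V / R_total = 215 / 15.80 = 13.61 A
P_R3 = I² × R3 = (13.61)² × 13.1 = 2426 W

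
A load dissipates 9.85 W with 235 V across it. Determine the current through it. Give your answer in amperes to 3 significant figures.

0.0419 A

Inverting the appropriate power form: I = P / V.
I = 9.85 / 235 = 0.04191 A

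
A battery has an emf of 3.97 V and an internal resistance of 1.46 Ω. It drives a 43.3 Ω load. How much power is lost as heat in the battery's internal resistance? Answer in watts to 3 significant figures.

The source's internal resistance is just another series element carrying I; its dissipation is I²r.
I = ε / (r + R) = 3.97 / (1.46 + 43.3) = 0.08870 A
P_int = I² r = (0.08870)² × 1.46 = 0.01149 W

0.0115 W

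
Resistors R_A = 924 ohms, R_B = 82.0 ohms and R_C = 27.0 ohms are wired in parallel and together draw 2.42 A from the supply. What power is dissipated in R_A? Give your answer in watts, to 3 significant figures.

We need the common branch voltage; get it from I_total × R_eq, then P = V²/R for the branch.
1/R_eq = 1/924 + 1/82.0 + 1/27.0 ⇒ R_eq = 19.88 Ω
V = I_total × R_eq = 2.420 × 19.88 = 48.10 V
P_R_A = V² / R_A = (48.10)² / 924 = 2.504 W

2.50 W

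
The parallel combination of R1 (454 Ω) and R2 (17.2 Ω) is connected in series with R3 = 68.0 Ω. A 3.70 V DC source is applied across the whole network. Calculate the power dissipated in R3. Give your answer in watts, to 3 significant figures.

0.130 W

Reduce the parallel combination to a single R_p; the circuit then becomes R_p in series with the remaining resistor.
R_p = (454×17.2)/(454+17.2) = 16.57 Ω
R_total = R_p + 68.0 = 16.57 + 68.0 = 84.57 Ω
I = V / R_total = 3.70 / 84.57 = 0.04375 A
R3 carries the full series current, so P = I²R.
P_R3 = (0.04375)² × 68.0 = 0.1302 W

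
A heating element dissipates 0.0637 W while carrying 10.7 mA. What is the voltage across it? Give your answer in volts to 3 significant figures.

5.95 V

Inverting the appropriate power form: V = P / I.
V = 0.0637 / 0.01070 = 5.953 V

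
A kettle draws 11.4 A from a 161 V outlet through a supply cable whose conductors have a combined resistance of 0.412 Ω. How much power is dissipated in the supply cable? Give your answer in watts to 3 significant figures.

Line loss is just I²R for the cable — we know both I and R_line directly.
The supply cable carries the full 11.4 A.
P_line = I² R_line = (11.40)² × 0.412 = 53.54 W

53.5 W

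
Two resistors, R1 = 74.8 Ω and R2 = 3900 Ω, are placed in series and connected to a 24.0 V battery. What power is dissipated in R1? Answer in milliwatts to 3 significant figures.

Series elements share the same current, so find I first, then use P = I²R.
R_total = 74.8 + 3900 = 3975 Ω
I = V / R_total = 24.0 / 3975 = 0.006038 A
P_R1 = I² × R1 = (0.006038)² × 74.8 = 0.002727 W

2.73 mW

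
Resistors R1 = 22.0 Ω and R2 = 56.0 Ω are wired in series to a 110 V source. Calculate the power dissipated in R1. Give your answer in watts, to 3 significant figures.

43.8 W

Series elements share the same current, so find I first, then use P = I²R.
R_total = 22.0 + 56.0 = 78.00 Ω
I = V / R_total = 110 / 78.00 = 1.410 A
P_R1 = I² × R1 = (1.410)² × 22.0 = 43.75 W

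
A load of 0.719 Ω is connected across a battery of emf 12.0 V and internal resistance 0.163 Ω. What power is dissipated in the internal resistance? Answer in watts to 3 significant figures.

The source's internal resistance is just another series element carrying I; its dissipation is I²r.
I = ε / (r + R) = 12.0 / (0.163 + 0.719) = 13.61 A
P_int = I² r = (13.61)² × 0.163 = 30.17 W

30.2 W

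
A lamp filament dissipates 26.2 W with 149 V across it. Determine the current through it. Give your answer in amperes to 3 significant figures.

0.176 A

The two known quantities fix the third via I = P / V.
I = 26.2 / 149 = 0.1758 A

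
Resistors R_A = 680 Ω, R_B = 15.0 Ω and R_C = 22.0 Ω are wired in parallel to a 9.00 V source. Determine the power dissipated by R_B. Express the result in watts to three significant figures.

Every branch has 9.00 V across it, so for R_B the power is simply V²/R.
P_R_B = V² / R_B = (9.00)² / 15.0 Ω = 5.400 W

5.40 W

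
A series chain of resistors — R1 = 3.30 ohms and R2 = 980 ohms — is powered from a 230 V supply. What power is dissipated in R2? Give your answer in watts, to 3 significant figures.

53.6 W

Since the resistors are in series they all carry the loop current I = V/R_total; the power in any one is I²R.
R_total = 3.30 + 980 = 983.3 Ω
I = V / R_total = 230 / 983.3 = 0.2339 A
P_R2 = I² × R2 = (0.2339)² × 980 = 53.62 W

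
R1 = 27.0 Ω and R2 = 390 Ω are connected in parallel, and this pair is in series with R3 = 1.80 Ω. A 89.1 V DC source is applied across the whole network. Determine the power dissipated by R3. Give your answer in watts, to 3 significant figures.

First find R_p for the parallel pair, then treat R_p + R3 as a series loop.
R_p = (27.0×390)/(27.0+390) = 25.25 Ω
R_total = R_p + 1.80 = 25.25 + 1.80 = 27.05 Ω
I = V / R_total = 89.1 / 27.05 = 3.294 A
All the supply current flows through R3; use P = I²R3.
P_R3 = (3.294)² × 1.80 = 19.53 W

19.5 W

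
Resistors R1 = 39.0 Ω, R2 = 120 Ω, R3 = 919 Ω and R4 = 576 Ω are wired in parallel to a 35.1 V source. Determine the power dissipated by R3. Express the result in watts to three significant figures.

1.34 W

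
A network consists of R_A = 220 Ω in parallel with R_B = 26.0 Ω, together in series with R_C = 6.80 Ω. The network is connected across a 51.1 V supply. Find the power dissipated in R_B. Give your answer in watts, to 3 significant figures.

60.1 W

Combine R_A and R_B into their parallel equivalent first, reducing the network to two series resistors.
R_p = (220×26.0)/(220+26.0) = 23.25 Ω
R_total = R_p + 6.80 = 23.25 + 6.80 = 30.05 Ω
I = V / R_total = 51.1 / 30.05 = 1.700 A
Voltage across the parallel pair: V_p = I × R_p = 1.700 × 23.25 = 39.54 V
R_B sits across V_p; its power is V_p²/R.
P_R_B = (39.54)² / 26.0 = 60.12 W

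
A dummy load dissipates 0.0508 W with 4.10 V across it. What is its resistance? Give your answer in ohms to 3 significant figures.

331 Ω

From P = V I = I²R = V²/R, with the two given quantities we get R = V² / P.
R = (4.10)² / 0.0508 = 330.9 Ω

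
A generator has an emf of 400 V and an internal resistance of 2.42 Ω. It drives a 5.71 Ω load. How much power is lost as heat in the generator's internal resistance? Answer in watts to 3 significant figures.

The internal resistance carries the same current as the load; P_int = I²r.
I = ε / (r + R) = 400 / (2.42 + 5.71) = 49.20 A
P_int = I² r = (49.20)² × 2.42 = 5858 W

5860 W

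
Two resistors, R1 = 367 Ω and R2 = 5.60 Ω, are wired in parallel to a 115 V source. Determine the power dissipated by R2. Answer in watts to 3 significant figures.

2360 W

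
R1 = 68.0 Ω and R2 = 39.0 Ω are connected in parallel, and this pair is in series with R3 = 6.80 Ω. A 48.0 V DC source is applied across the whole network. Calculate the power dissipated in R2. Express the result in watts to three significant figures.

36.4 W

Collapse the R1‖R2 pair into one equivalent R_p; then R_p and R3 form a series string.
R_p = (68.0×39.0)/(68.0+39.0) = 24.79 Ω
R_total = R_p + 6.80 = 24.79 + 6.80 = 31.59 Ω
I = V / R_total = 48.0 / 31.59 = 1.520 A
Voltage across the parallel pair: V_p = I × R_p = 1.520 × 24.79 = 37.67 V
R2 has V_p across it, so P = V_p²/R2.
P_R2 = (37.67)² / 39.0 = 36.38 W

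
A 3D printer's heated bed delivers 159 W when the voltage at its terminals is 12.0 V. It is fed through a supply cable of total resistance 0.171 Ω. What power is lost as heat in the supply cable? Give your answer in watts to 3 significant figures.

30.0 W

The supply cable is a series resistance carrying the load current; its dissipation is I²R_line.
I = P / V = 159 / 12.0 = 13.25 A through the supply cable.
P_line = I² R_line = (13.25)² × 0.171 = 30.02 W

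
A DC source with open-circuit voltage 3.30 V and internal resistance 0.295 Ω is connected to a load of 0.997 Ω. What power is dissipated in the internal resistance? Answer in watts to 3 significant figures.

The source's internal resistance is just another series element carrying I; its dissipation is I²r.
I = ε / (r + R) = 3.30 / (0.295 + 0.997) = 2.554 A
P_int = I² r = (2.554)² × 0.295 = 1.925 W

1.92 W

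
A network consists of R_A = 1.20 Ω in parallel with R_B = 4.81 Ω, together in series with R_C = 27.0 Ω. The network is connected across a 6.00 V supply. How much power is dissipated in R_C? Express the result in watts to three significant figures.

1.24 W

Collapse the R_A‖R_B pair into one equivalent R_p; then R_p and R_C form a series string.
R_p = (1.20×4.81)/(1.20+4.81) = 0.9604 Ω
R_total = R_p + 27.0 = 0.9604 + 27.0 = 27.96 Ω
I = V / R_total = 6.00 / 27.96 = 0.2146 A
All the supply current flows through R_C; use P = I²R_C.
P_R_C = (0.2146)² × 27.0 = 1.243 W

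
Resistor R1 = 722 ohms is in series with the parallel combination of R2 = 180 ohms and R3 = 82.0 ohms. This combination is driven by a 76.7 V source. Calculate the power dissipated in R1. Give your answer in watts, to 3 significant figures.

7.01 W

First combine the parallel branches into one equivalent R_p, then R1 + R_p is a series pair.
R_p = (180×82.0)/(180+82.0) = 56.34 Ω
R_total = 722 + 56.34 = 778.3 Ω
I = V / R_total = 76.7 / 778.3 = 0.09854 A
All the current flows through R1; use P = I²R.
P_R1 = (0.09854)² × 722 = 7.011 W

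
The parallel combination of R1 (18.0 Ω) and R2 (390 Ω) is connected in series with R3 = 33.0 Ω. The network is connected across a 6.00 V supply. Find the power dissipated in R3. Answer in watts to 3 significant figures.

0.471 W

Collapse the R1‖R2 pair into one equivalent R_p; then R_p and R3 form a series string.
R_p = (18.0×390)/(18.0+390) = 17.21 Ω
R_total = R_p + 33.0 = 17.21 + 33.0 = 50.21 Ω
I = V / R_total = 6.00 / 50.21 = 0.1195 A
R3 is the series element, so its power is I²R.
P_R3 = (0.1195)² × 33.0 = 0.4713 W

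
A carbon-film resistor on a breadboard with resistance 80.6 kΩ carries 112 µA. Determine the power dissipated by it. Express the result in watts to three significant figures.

0.00101 W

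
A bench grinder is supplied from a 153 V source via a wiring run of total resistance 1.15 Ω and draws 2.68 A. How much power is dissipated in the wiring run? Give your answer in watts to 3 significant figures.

8.26 W

The wiring run is a series resistance carrying the load current; its dissipation is I²R_line.
The wiring run carries the full 2.68 A.
P_line = I² R_line = (2.680)² × 1.15 = 8.260 W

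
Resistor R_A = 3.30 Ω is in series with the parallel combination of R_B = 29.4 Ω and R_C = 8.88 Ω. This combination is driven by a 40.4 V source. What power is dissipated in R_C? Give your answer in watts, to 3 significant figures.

83.5 W

Replace R_B and R_C with their parallel equivalent so the circuit becomes R_A in series with R_p.
R_p = (29.4×8.88)/(29.4+8.88) = 6.820 Ω
R_total = 3.30 + 6.820 = 10.12 Ω
I = V / R_total = 40.4 / 10.12 = 3.992 A
Voltage across the parallel pair: V_p = I × R_p = 3.992 × 6.820 = 27.23 V
R_C is across V_p, so use P = V²/R for that branch.
P_R_C = (27.23)² / 8.88 = 83.48 W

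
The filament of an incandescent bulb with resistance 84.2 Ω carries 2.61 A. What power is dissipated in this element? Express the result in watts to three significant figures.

574 W

With I and R stated, P = I²R applies in one step.
P = (2.610 A)² × 84.2 Ω = 573.6 W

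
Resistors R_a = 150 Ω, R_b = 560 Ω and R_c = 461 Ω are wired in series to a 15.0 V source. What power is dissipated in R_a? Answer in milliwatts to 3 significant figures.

Since the resistors are in series they all carry the loop current I = V/R_total; the power in any one is I²R.
R_total = 150 + 560 + 461 = 1171 Ω
I = V / R_total = 15.0 / 1171 = 0.01281 A
P_R_a = I² × R_a = (0.01281)² × 150 = 0.02461 W

24.6 mW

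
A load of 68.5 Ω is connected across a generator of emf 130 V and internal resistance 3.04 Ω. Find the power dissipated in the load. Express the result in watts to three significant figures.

Find the circuit current first, then P = I²R for the load (series elements share I).
I = ε / (r + R) = 130 / (3.04 + 68.5) = 1.817 A
P_load = I² R = (1.817)² × 68.5 = 226.2 W

226 W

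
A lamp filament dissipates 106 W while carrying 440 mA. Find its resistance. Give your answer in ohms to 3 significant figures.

548 Ω

Inverting the appropriate power form: R = P / I².
R = 106 / (0.4400)² = 547.5 Ω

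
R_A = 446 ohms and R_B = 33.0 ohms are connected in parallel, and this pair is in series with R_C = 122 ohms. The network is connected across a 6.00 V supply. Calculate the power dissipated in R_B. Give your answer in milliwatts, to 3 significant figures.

44.2 mW

Collapse the R_A‖R_B pair into one equivalent R_p; then R_p and R_C form a series string.
R_p = (446×33.0)/(446+33.0) = 30.73 Ω
R_total = R_p + 122 = 30.73 + 122 = 152.7 Ω
I = V / R_total = 6.00 / 152.7 = 0.03929 A
Voltage across the parallel pair: V_p = I × R_p = 0.03929 × 30.73 = 1.207 V
R_B sits across V_p; its power is V_p²/R.
P_R_B = (1.207)² / 33.0 = 0.04416 W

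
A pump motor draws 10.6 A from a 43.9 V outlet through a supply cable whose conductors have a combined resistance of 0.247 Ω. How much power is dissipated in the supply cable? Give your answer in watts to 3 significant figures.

The supply cable is a series resistance carrying the load current; its dissipation is I²R_line.
The supply cable carries the full 10.6 A.
P_line = I² R_line = (10.60)² × 0.247 = 27.75 W

27.8 W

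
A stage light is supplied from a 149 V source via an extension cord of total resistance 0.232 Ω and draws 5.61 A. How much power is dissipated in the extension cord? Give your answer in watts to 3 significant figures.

Only the current and the line resistance are needed for the I²R loss.
The extension cord carries the full 5.61 A.
P_line = I² R_line = (5.610)² × 0.232 = 7.302 W

7.30 W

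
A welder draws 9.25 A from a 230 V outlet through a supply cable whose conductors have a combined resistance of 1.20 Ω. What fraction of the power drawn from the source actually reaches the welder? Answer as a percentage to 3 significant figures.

95.2 %

The supply cable carries the full 9.25 A.
P_line = I² R_line = (9.250)² × 1.20 = 102.7 W
P_source = V I = 230 × 9.250 = 2128 W; P_load = 2025 W
η = P_load / P_source = 2025 / 2128 = 0.9517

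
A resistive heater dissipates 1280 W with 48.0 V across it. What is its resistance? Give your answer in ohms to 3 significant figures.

1.80 Ω

Rearranging the power relation for the two known quantities gives R = V² / P.
R = (48.0)² / 1280 = 1.800 Ω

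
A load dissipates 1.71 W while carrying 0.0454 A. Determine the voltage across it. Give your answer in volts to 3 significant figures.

37.7 V

Rearranging the power relation for the two known quantities gives V = P / I.
V = 1.71 / 0.04540 = 37.67 V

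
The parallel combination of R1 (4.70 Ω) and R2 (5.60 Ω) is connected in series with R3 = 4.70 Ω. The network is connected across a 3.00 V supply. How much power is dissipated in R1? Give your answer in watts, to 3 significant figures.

0.238 W

First find R_p for the parallel pair, then treat R_p + R3 as a series loop.
R_p = (4.70×5.60)/(4.70+5.60) = 2.555 Ω
R_total = R_p + 4.70 = 2.555 + 4.70 = 7.255 Ω
I = V / R_total = 3.00 / 7.255 = 0.4135 A
Voltage across the parallel pair: V_p = I × R_p = 0.4135 × 2.555 = 1.057 V
Use P = V²/R for R1 with V = V_p.
P_R1 = (1.057)² / 4.70 = 0.2375 W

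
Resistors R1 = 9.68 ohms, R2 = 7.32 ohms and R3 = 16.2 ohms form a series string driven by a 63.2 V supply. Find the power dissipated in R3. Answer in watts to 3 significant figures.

Since the resistors are in series they all carry the loop current I = V/R_total; the power in any one is I²R.
R_total = 9.68 + 7.32 + 16.2 = 33.20 Ω
I = V / R_total = 63.2 / 33.20 = 1.904 A
P_R3 = I² × R3 = (1.904)² × 16.2 = 58.70 W

58.7 W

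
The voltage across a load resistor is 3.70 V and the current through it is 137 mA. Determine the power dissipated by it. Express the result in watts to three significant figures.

V and I are known directly — P = V I, no intermediate step needed.
P = 3.70 V × 0.1370 A = 0.5069 W

0.507 W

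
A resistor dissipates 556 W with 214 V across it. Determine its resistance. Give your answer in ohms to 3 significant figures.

82.4 Ω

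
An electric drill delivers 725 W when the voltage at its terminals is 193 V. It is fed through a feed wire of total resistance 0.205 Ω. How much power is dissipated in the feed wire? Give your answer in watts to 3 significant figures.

2.89 W

Only the current and the line resistance are needed for the I²R loss.
I = P / V = 725 / 193 = 3.756 A through the feed wire.
P_line = I² R_line = (3.756)² × 0.205 = 2.893 W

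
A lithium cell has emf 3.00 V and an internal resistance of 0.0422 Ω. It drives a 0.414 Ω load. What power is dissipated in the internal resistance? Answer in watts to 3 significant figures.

r is in series with the load, so it carries the full circuit current — the loss in it is I²r.
I = ε / (r + R) = 3.00 / (0.0422 + 0.414) = 6.576 A
P_int = I² r = (6.576)² × 0.0422 = 1.825 W

1.82 W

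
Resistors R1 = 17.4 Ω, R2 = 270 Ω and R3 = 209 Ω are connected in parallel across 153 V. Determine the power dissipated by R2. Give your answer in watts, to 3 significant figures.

86.7 W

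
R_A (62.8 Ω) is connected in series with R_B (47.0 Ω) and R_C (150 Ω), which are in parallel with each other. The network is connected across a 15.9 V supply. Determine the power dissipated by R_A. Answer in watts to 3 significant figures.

Replace R_B and R_C with their parallel equivalent so the circuit becomes R_A in series with R_p.
R_p = (47.0×150)/(47.0+150) = 35.79 Ω
R_total = 62.8 + 35.79 = 98.59 Ω
I = V / R_total = 15.9 / 98.59 = 0.1613 A
All the current flows through R_A; use P = I²R.
P_R_A = (0.1613)² × 62.8 = 1.633 W

1.63 W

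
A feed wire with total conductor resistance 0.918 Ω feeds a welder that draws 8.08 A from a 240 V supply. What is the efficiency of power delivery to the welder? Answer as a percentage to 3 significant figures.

96.9 %

The feed wire carries the full 8.08 A.
P_line = I² R_line = (8.080)² × 0.918 = 59.93 W
P_source = V I = 240 × 8.080 = 1939 W; P_load = 1879 W
η = P_load / P_source = 1879 / 1939 = 0.9691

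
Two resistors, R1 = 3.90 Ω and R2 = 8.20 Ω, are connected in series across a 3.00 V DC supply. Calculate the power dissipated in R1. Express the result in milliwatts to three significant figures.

240 mW

Series elements share the same current, so find I first, then use P = I²R.
R_total = 3.90 + 8.20 = 12.10 Ω
I = V / R_total = 3.00 / 12.10 = 0.2479 A
P_R1 = I² × R1 = (0.2479)² × 3.90 = 0.2397 W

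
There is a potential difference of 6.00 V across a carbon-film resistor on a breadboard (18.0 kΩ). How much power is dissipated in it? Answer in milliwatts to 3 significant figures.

2.00 mW

V and R are stated; P = V²/R avoids computing the current.
P = (6.00 V)² / 18000 Ω = 0.002000 W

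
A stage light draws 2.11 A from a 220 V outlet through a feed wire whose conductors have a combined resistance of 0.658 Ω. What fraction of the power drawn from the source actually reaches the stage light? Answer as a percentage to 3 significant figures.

The feed wire carries the full 2.11 A.
P_line = I² R_line = (2.110)² × 0.658 = 2.929 W
P_source = V I = 220 × 2.110 = 464.2 W; P_load = 461.3 W
η = P_load / P_source = 461.3 / 464.2 = 0.9937

99.4 %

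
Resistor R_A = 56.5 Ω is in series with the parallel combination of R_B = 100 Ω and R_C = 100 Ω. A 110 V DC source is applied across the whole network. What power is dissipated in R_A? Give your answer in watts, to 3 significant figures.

First combine the parallel branches into one equivalent R_p, then R_A + R_p is a series pair.
R_p = (100×100)/(100+100) = 50.00 Ω
R_total = 56.5 + 50.00 = 106.5 Ω
I = V / R_total = 110 / 106.5 = 1.033 A
All the current flows through R_A; use P = I²R.
P_R_A = (1.033)² × 56.5 = 60.27 W

60.3 W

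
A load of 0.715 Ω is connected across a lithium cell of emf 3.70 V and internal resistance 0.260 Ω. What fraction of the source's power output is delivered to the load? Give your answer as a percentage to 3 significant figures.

η = P_load/(P_load+P_int) = I²R/(I²R+I²r) = R/(R+r) — the I² cancels for series elements.
η = R / (R + r) = 0.715 / (0.715 + 0.260) = 0.7333

73.3 %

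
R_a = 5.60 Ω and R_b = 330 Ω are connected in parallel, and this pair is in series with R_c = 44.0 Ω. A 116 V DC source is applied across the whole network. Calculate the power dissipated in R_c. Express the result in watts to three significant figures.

First find R_p for the parallel pair, then treat R_p + R_c as a series loop.
R_p = (5.60×330)/(5.60+330) = 5.507 Ω
R_total = R_p + 44.0 = 5.507 + 44.0 = 49.51 Ω
I = V / R_total = 116 / 49.51 = 2.343 A
R_c carries the full series current, so P = I²R.
P_R_c = (2.343)² × 44.0 = 241.6 W

242 W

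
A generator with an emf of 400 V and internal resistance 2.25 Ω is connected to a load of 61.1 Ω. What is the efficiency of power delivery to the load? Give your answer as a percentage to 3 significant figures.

96.4 %

The source delivers εI, of which I²R reaches the load and I²r is lost; since I is common, η = R/(R+r).
η = R / (R + r) = 61.1 / (61.1 + 2.25) = 0.9645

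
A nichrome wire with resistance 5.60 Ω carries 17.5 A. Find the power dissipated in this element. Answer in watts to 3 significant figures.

1720 W

With I and R stated, P = I²R applies in one step.
P = (17.50 A)² × 5.60 Ω = 1715 W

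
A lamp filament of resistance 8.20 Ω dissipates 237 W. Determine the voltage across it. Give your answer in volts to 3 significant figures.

44.1 V

The two known quantities fix the third via V = √(P R).
V = √(237 × 8.20) = 44.08 V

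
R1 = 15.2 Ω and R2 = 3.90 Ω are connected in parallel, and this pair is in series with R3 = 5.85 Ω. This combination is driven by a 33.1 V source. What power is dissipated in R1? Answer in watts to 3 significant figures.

8.66 W

Reduce the parallel combination to a single R_p; the circuit then becomes R_p in series with the remaining resistor.
R_p = (15.2×3.90)/(15.2+3.90) = 3.104 Ω
R_total = R_p + 5.85 = 3.104 + 5.85 = 8.954 Ω
I = V / R_total = 33.1 / 8.954 = 3.697 A
Voltage across the parallel pair: V_p = I × R_p = 3.697 × 3.104 = 11.47 V
R1 sits across V_p; its power is V_p²/R.
P_R1 = (11.47)² / 15.2 = 8.661 W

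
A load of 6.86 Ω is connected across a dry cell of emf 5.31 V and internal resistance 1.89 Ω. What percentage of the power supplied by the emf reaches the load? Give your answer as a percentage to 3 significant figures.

Both r and R carry the same current, so the power split is just the resistance split: η = R/(R+r).
η = R / (R + r) = 6.86 / (6.86 + 1.89) = 0.7840

78.4 %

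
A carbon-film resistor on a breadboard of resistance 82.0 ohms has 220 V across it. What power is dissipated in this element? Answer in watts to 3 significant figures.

590 W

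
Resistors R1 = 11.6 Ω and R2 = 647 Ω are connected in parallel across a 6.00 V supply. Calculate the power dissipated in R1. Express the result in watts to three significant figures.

3.10 W

Parallel branches share the same voltage; P = V²/R gives the branch power in one step.
P_R1 = V² / R1 = (6.00)² / 11.6 Ω = 3.103 W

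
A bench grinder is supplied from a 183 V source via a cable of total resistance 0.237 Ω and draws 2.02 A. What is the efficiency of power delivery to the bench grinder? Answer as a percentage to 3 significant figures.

99.7 %

The cable carries the full 2.02 A.
P_line = I² R_line = (2.020)² × 0.237 = 0.9671 W
P_source = V I = 183 × 2.020 = 369.7 W; P_load = 368.7 W
η = P_load / P_source = 368.7 / 369.7 = 0.9974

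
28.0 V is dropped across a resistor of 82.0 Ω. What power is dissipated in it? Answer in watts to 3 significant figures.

Voltage and resistance are given, so P = V²/R is the one-step route.
P = (28.0 V)² / 82.0 Ω = 9.561 W

9.56 W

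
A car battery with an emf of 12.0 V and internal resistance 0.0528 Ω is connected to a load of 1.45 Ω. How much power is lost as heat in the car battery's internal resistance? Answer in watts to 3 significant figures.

The source's internal resistance is just another series element carrying I; its dissipation is I²r.
I = ε / (r + R) = 12.0 / (0.0528 + 1.45) = 7.985 A
P_int = I² r = (7.985)² × 0.0528 = 3.367 W

3.37 W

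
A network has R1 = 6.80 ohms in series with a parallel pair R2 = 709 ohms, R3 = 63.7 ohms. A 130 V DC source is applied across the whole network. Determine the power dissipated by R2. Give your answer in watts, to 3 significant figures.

Reduce the parallel pair to R_p first; the network is then a simple series string.
R_p = (709×63.7)/(709+63.7) = 58.45 Ω
R_total = 6.80 + 58.45 = 65.25 Ω
I = V / R_total = 130 / 65.25 = 1.992 A
Voltage across the parallel pair: V_p = I × R_p = 1.992 × 58.45 = 116.5 V
With V_p across R2, its power is V_p²/R2.
P_R2 = (116.5)² / 709 = 19.13 W

19.1 W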